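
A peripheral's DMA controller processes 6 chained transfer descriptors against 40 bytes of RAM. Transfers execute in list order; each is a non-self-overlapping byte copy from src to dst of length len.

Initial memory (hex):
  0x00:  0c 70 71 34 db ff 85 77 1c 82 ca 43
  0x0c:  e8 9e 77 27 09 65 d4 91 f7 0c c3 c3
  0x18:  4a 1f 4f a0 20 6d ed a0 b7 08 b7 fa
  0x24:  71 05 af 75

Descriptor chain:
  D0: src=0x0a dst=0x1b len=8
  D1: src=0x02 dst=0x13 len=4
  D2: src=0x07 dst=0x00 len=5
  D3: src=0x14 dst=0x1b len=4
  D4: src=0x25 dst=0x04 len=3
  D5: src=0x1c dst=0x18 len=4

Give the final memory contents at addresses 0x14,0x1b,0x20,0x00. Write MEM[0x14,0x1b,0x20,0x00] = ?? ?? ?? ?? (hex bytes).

#0 dst[0x1b+8] := {0xca,0x43,0xe8,0x9e,0x77,0x27,0x09,0x65}
#1 dst[0x13+4] := {0x71,0x34,0xdb,0xff}
#2 dst[0x00+5] := {0x77,0x1c,0x82,0xca,0x43}
#3 dst[0x1b+4] := {0x34,0xdb,0xff,0xc3}
#4 dst[0x04+3] := {0x05,0xaf,0x75}
#5 dst[0x18+4] := {0xdb,0xff,0xc3,0x77}
query mem[0x14]=0x34, mem[0x1b]=0x77, mem[0x20]=0x27, mem[0x00]=0x77

MEM[0x14,0x1b,0x20,0x00] = 34 77 27 77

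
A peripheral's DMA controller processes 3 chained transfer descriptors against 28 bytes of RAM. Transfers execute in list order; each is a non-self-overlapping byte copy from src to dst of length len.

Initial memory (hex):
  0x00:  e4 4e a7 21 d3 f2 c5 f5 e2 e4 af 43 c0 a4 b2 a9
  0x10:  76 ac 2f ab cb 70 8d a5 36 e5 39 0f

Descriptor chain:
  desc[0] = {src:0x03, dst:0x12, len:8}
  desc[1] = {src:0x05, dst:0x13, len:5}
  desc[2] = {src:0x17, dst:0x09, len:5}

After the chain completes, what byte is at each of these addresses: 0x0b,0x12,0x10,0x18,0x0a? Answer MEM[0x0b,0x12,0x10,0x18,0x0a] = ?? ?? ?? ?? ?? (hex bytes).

[0] 0x03->0x12 len=8 : 21 d3 f2 c5 f5 e2 e4 af
[1] 0x05->0x13 len=5 : f2 c5 f5 e2 e4
[2] 0x17->0x09 len=5 : e4 e4 af 39 0f
query mem[0x0b]=0xaf, mem[0x12]=0x21, mem[0x10]=0x76, mem[0x18]=0xe4, mem[0x0a]=0xe4

MEM[0x0b,0x12,0x10,0x18,0x0a] = af 21 76 e4 e4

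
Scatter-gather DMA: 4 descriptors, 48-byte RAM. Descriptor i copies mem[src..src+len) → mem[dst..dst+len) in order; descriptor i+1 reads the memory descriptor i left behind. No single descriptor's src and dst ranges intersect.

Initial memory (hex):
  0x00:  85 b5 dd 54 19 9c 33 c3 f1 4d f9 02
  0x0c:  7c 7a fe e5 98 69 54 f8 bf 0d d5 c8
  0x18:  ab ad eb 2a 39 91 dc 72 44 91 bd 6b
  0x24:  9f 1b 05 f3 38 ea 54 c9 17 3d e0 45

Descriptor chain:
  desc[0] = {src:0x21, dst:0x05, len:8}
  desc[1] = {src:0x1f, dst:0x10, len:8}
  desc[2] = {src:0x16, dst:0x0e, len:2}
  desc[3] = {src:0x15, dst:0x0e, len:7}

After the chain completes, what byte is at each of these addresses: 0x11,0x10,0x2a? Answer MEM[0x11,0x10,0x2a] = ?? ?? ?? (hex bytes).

D0: mem[0x05..0x0c] <- [91 bd 6b 9f 1b 05 f3 38]
D1: mem[0x10..0x17] <- [72 44 91 bd 6b 9f 1b 05]
D2: mem[0x0e..0x0f] <- [1b 05]
D3: mem[0x0e..0x14] <- [9f 1b 05 ab ad eb 2a]
query mem[0x11]=0xab, mem[0x10]=0x05, mem[0x2a]=0x54

MEM[0x11,0x10,0x2a] = ab 05 54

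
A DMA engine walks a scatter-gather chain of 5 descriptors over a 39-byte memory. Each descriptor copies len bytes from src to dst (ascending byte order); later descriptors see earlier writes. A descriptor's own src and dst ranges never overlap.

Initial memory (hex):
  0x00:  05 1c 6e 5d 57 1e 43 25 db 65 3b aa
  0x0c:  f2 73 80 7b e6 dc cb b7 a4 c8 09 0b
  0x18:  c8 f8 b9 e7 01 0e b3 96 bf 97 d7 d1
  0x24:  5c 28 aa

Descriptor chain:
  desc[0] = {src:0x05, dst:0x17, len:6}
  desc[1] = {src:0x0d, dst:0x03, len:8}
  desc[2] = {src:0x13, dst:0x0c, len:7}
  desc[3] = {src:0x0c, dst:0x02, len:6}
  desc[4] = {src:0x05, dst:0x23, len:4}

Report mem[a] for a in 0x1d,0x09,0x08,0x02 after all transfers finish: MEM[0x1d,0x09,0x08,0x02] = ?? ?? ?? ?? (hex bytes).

  after D0: wrote 6B at 0x17 = 1e4325db653b
  after D1: wrote 8B at 0x03 = 73807be6dccbb7a4
  after D2: wrote 7B at 0x0c = b7a4c8091e4325
  after D3: wrote 6B at 0x02 = b7a4c8091e43
  after D4: wrote 4B at 0x23 = 091e43cb
query mem[0x1d]=0x0e, mem[0x09]=0xb7, mem[0x08]=0xcb, mem[0x02]=0xb7

MEM[0x1d,0x09,0x08,0x02] = 0e b7 cb b7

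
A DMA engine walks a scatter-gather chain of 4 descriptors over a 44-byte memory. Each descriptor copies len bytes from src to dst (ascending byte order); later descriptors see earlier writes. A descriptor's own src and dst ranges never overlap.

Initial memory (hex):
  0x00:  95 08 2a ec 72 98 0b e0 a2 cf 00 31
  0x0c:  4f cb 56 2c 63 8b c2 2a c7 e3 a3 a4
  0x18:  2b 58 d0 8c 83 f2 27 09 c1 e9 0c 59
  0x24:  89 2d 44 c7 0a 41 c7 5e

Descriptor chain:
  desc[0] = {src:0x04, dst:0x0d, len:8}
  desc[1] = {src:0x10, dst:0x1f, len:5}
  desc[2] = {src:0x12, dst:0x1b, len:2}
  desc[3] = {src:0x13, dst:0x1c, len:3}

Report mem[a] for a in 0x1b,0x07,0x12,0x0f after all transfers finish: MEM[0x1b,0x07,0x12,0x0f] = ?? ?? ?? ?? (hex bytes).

MEM[0x1b,0x07,0x12,0x0f] = cf e0 cf 0b

[0] 0x04->0x0d len=8 : 72 98 0b e0 a2 cf 00 31
[1] 0x10->0x1f len=5 : e0 a2 cf 00 31
[2] 0x12->0x1b len=2 : cf 00
[3] 0x13->0x1c len=3 : 00 31 e3
query mem[0x1b]=0xcf, mem[0x07]=0xe0, mem[0x12]=0xcf, mem[0x0f]=0x0b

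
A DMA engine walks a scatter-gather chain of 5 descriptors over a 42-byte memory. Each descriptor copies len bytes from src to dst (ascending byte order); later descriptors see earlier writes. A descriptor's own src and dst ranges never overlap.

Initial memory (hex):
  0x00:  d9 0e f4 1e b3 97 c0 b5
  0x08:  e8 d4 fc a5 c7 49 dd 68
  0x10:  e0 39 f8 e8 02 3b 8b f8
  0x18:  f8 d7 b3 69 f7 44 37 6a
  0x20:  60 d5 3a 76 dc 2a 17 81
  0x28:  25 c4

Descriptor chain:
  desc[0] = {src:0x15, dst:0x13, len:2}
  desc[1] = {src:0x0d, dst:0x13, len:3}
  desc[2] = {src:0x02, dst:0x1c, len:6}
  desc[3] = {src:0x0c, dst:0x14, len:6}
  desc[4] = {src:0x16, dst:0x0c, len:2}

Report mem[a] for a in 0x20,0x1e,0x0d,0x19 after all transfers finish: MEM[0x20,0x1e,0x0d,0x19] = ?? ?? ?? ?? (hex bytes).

  after D0: wrote 2B at 0x13 = 3b8b
  after D1: wrote 3B at 0x13 = 49dd68
  after D2: wrote 6B at 0x1c = f41eb397c0b5
  after D3: wrote 6B at 0x14 = c749dd68e039
  after D4: wrote 2B at 0x0c = dd68
query mem[0x20]=0xc0, mem[0x1e]=0xb3, mem[0x0d]=0x68, mem[0x19]=0x39

MEM[0x20,0x1e,0x0d,0x19] = c0 b3 68 39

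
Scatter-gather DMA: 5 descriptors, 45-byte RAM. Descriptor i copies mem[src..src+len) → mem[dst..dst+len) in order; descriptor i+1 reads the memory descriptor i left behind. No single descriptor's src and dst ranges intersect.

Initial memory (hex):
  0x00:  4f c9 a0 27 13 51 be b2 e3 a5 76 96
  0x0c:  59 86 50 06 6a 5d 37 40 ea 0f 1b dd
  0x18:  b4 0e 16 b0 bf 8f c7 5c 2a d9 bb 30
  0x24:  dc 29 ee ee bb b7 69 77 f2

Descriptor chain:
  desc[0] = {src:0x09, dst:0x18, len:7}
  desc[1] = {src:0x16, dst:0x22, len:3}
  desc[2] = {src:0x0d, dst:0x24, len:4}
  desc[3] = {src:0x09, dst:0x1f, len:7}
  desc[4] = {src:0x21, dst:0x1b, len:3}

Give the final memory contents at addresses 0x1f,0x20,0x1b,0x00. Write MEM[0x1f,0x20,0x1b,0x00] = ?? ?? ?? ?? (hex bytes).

MEM[0x1f,0x20,0x1b,0x00] = a5 76 96 4f

D0: mem[0x18..0x1e] <- [a5 76 96 59 86 50 06]
D1: mem[0x22..0x24] <- [1b dd a5]
D2: mem[0x24..0x27] <- [86 50 06 6a]
D3: mem[0x1f..0x25] <- [a5 76 96 59 86 50 06]
D4: mem[0x1b..0x1d] <- [96 59 86]
query mem[0x1f]=0xa5, mem[0x20]=0x76, mem[0x1b]=0x96, mem[0x00]=0x4f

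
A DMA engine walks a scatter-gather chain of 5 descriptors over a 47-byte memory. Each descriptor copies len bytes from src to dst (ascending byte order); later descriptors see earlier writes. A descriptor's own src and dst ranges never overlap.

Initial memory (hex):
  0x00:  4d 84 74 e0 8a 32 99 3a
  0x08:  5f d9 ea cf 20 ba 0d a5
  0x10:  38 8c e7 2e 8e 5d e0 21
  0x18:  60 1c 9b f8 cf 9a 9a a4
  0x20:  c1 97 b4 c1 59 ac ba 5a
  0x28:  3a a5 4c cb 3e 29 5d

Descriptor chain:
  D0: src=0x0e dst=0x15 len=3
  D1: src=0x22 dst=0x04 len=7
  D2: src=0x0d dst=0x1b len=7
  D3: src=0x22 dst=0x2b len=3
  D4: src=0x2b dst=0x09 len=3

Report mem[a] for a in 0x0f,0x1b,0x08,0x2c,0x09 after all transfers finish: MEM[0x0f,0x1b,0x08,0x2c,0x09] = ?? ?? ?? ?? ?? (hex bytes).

MEM[0x0f,0x1b,0x08,0x2c,0x09] = a5 ba ba c1 b4

[0] 0x0e->0x15 len=3 : 0d a5 38
[1] 0x22->0x04 len=7 : b4 c1 59 ac ba 5a 3a
[2] 0x0d->0x1b len=7 : ba 0d a5 38 8c e7 2e
[3] 0x22->0x2b len=3 : b4 c1 59
[4] 0x2b->0x09 len=3 : b4 c1 59
query mem[0x0f]=0xa5, mem[0x1b]=0xba, mem[0x08]=0xba, mem[0x2c]=0xc1, mem[0x09]=0xb4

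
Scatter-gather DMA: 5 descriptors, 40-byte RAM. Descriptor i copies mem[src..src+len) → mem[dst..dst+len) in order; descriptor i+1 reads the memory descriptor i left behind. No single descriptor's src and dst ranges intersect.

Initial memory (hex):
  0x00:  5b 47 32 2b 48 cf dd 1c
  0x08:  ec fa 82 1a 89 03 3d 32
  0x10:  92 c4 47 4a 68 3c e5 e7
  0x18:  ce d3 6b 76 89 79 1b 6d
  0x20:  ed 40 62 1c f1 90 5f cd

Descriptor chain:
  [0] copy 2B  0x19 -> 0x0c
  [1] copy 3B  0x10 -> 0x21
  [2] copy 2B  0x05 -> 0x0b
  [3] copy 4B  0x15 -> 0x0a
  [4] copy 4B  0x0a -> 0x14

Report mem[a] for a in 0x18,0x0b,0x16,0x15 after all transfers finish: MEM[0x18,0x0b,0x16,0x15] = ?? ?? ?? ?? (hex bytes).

MEM[0x18,0x0b,0x16,0x15] = ce e5 e7 e5

#0 dst[0x0c+2] := {0xd3,0x6b}
#1 dst[0x21+3] := {0x92,0xc4,0x47}
#2 dst[0x0b+2] := {0xcf,0xdd}
#3 dst[0x0a+4] := {0x3c,0xe5,0xe7,0xce}
#4 dst[0x14+4] := {0x3c,0xe5,0xe7,0xce}
query mem[0x18]=0xce, mem[0x0b]=0xe5, mem[0x16]=0xe7, mem[0x15]=0xe5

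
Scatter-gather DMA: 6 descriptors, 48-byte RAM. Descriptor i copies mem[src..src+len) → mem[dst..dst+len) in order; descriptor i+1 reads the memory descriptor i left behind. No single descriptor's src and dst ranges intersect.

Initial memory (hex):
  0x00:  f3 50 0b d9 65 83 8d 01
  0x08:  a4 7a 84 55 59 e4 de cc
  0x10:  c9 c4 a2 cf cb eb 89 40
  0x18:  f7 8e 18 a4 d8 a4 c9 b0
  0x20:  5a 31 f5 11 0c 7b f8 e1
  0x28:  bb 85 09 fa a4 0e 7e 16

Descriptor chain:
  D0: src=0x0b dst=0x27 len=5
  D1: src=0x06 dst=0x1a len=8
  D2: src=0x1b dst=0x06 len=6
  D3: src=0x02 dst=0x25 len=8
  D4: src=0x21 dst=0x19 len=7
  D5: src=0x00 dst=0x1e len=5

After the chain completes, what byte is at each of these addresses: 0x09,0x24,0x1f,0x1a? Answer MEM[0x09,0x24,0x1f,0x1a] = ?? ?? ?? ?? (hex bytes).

D0: mem[0x27..0x2b] <- [55 59 e4 de cc]
D1: mem[0x1a..0x21] <- [8d 01 a4 7a 84 55 59 e4]
D2: mem[0x06..0x0b] <- [01 a4 7a 84 55 59]
D3: mem[0x25..0x2c] <- [0b d9 65 83 01 a4 7a 84]
D4: mem[0x19..0x1f] <- [e4 f5 11 0c 0b d9 65]
D5: mem[0x1e..0x22] <- [f3 50 0b d9 65]
query mem[0x09]=0x84, mem[0x24]=0x0c, mem[0x1f]=0x50, mem[0x1a]=0xf5

MEM[0x09,0x24,0x1f,0x1a] = 84 0c 50 f5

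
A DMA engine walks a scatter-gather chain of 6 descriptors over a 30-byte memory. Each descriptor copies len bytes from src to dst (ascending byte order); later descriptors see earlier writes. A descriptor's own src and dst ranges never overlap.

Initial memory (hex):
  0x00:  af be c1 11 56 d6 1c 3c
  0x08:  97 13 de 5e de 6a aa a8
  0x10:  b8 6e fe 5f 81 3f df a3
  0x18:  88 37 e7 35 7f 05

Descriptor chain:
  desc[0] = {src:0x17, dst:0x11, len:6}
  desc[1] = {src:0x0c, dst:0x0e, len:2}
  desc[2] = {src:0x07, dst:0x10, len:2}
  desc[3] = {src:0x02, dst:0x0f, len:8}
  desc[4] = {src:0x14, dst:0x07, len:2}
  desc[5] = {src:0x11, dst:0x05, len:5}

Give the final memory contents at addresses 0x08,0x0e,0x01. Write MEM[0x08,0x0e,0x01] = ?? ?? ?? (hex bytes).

  after D0: wrote 6B at 0x11 = a38837e7357f
  after D1: wrote 2B at 0x0e = de6a
  after D2: wrote 2B at 0x10 = 3c97
  after D3: wrote 8B at 0x0f = c11156d61c3c9713
  after D4: wrote 2B at 0x07 = 3c97
  after D5: wrote 5B at 0x05 = 56d61c3c97
query mem[0x08]=0x3c, mem[0x0e]=0xde, mem[0x01]=0xbe

MEM[0x08,0x0e,0x01] = 3c de be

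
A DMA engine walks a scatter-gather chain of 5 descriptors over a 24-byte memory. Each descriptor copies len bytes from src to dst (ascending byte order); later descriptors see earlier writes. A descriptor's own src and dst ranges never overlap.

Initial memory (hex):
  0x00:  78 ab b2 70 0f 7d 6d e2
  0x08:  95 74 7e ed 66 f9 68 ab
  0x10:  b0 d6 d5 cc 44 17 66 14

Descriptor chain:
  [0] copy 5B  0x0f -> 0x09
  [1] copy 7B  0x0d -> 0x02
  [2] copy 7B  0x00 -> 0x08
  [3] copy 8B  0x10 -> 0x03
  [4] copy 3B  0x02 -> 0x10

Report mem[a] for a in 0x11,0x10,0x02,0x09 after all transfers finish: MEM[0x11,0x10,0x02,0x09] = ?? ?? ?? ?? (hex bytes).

MEM[0x11,0x10,0x02,0x09] = b0 cc cc 66

[0] 0x0f->0x09 len=5 : ab b0 d6 d5 cc
[1] 0x0d->0x02 len=7 : cc 68 ab b0 d6 d5 cc
[2] 0x00->0x08 len=7 : 78 ab cc 68 ab b0 d6
[3] 0x10->0x03 len=8 : b0 d6 d5 cc 44 17 66 14
[4] 0x02->0x10 len=3 : cc b0 d6
query mem[0x11]=0xb0, mem[0x10]=0xcc, mem[0x02]=0xcc, mem[0x09]=0x66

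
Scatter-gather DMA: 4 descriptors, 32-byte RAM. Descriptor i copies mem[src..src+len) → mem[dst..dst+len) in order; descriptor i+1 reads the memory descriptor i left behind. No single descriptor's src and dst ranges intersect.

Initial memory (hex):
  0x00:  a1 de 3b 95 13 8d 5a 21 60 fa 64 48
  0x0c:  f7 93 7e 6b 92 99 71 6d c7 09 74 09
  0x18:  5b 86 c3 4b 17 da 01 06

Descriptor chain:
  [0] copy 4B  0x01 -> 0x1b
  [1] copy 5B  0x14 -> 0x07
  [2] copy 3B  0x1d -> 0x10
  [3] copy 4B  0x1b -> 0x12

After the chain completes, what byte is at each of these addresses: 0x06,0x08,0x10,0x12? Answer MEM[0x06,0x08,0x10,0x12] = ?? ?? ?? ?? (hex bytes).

MEM[0x06,0x08,0x10,0x12] = 5a 09 95 de

D0: mem[0x1b..0x1e] <- [de 3b 95 13]
D1: mem[0x07..0x0b] <- [c7 09 74 09 5b]
D2: mem[0x10..0x12] <- [95 13 06]
D3: mem[0x12..0x15] <- [de 3b 95 13]
query mem[0x06]=0x5a, mem[0x08]=0x09, mem[0x10]=0x95, mem[0x12]=0xde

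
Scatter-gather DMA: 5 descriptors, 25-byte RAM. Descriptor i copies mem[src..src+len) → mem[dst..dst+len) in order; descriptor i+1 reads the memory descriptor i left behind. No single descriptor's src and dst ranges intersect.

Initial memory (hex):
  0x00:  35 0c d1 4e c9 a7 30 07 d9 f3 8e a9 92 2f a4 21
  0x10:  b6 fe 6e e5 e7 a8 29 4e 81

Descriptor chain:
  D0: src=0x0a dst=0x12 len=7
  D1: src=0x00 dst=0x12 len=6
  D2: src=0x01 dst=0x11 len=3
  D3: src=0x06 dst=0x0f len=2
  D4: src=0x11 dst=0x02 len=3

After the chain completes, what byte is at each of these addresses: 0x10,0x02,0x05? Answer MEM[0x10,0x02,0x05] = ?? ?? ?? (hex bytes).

  after D0: wrote 7B at 0x12 = 8ea9922fa421b6
  after D1: wrote 6B at 0x12 = 350cd14ec9a7
  after D2: wrote 3B at 0x11 = 0cd14e
  after D3: wrote 2B at 0x0f = 3007
  after D4: wrote 3B at 0x02 = 0cd14e
query mem[0x10]=0x07, mem[0x02]=0x0c, mem[0x05]=0xa7

MEM[0x10,0x02,0x05] = 07 0c a7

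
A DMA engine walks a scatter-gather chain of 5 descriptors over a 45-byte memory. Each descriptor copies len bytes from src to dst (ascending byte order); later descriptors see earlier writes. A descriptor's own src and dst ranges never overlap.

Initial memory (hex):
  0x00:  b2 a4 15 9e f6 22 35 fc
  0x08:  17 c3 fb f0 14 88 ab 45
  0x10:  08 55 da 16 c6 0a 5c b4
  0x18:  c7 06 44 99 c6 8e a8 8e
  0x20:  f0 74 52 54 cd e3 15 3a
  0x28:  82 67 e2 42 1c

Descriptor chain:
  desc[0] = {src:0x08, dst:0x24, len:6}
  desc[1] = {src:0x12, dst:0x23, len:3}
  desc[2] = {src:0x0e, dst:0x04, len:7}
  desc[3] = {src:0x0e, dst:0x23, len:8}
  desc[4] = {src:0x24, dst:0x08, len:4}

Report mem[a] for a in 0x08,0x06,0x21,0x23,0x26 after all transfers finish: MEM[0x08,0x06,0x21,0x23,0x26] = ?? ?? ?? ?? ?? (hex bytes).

MEM[0x08,0x06,0x21,0x23,0x26] = 45 08 74 ab 55

[0] 0x08->0x24 len=6 : 17 c3 fb f0 14 88
[1] 0x12->0x23 len=3 : da 16 c6
[2] 0x0e->0x04 len=7 : ab 45 08 55 da 16 c6
[3] 0x0e->0x23 len=8 : ab 45 08 55 da 16 c6 0a
[4] 0x24->0x08 len=4 : 45 08 55 da
query mem[0x08]=0x45, mem[0x06]=0x08, mem[0x21]=0x74, mem[0x23]=0xab, mem[0x26]=0x55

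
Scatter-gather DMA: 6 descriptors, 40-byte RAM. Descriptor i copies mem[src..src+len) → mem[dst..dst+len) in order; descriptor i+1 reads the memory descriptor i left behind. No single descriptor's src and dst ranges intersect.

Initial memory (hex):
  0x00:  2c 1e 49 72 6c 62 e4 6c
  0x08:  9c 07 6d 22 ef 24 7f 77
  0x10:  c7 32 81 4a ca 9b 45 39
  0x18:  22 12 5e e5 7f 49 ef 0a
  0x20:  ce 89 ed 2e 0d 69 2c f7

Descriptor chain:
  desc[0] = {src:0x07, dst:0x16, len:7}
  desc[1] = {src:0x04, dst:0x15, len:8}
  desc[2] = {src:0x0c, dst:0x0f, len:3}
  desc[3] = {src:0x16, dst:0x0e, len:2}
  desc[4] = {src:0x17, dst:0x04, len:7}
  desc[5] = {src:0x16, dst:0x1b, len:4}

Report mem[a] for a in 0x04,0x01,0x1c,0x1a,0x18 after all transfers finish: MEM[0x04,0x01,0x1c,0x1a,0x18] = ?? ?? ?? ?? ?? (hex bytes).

  after D0: wrote 7B at 0x16 = 6c9c076d22ef24
  after D1: wrote 8B at 0x15 = 6c62e46c9c076d22
  after D2: wrote 3B at 0x0f = ef247f
  after D3: wrote 2B at 0x0e = 62e4
  after D4: wrote 7B at 0x04 = e46c9c076d2249
  after D5: wrote 4B at 0x1b = 62e46c9c
query mem[0x04]=0xe4, mem[0x01]=0x1e, mem[0x1c]=0xe4, mem[0x1a]=0x07, mem[0x18]=0x6c

MEM[0x04,0x01,0x1c,0x1a,0x18] = e4 1e e4 07 6c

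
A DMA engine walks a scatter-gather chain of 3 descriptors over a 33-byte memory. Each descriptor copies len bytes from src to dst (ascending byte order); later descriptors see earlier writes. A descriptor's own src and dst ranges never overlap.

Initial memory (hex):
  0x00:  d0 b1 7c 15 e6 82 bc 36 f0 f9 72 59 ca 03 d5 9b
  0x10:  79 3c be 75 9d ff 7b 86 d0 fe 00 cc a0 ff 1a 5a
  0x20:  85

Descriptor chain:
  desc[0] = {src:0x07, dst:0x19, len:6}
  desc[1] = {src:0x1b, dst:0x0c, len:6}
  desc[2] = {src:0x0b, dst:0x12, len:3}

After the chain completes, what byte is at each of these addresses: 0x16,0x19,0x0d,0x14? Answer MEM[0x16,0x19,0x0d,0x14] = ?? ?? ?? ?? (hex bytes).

#0 dst[0x19+6] := {0x36,0xf0,0xf9,0x72,0x59,0xca}
#1 dst[0x0c+6] := {0xf9,0x72,0x59,0xca,0x5a,0x85}
#2 dst[0x12+3] := {0x59,0xf9,0x72}
query mem[0x16]=0x7b, mem[0x19]=0x36, mem[0x0d]=0x72, mem[0x14]=0x72

MEM[0x16,0x19,0x0d,0x14] = 7b 36 72 72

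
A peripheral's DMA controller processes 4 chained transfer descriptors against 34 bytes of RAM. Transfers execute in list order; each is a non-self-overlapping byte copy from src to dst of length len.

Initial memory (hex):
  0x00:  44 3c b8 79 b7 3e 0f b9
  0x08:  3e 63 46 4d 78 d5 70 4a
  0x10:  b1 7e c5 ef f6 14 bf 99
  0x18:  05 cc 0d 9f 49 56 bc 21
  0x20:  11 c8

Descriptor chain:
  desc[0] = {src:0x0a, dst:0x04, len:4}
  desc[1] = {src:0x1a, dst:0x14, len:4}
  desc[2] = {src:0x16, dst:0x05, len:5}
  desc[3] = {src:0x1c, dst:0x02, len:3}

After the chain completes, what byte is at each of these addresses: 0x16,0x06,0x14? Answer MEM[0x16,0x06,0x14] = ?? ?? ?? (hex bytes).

  after D0: wrote 4B at 0x04 = 464d78d5
  after D1: wrote 4B at 0x14 = 0d9f4956
  after D2: wrote 5B at 0x05 = 495605cc0d
  after D3: wrote 3B at 0x02 = 4956bc
query mem[0x16]=0x49, mem[0x06]=0x56, mem[0x14]=0x0d

MEM[0x16,0x06,0x14] = 49 56 0d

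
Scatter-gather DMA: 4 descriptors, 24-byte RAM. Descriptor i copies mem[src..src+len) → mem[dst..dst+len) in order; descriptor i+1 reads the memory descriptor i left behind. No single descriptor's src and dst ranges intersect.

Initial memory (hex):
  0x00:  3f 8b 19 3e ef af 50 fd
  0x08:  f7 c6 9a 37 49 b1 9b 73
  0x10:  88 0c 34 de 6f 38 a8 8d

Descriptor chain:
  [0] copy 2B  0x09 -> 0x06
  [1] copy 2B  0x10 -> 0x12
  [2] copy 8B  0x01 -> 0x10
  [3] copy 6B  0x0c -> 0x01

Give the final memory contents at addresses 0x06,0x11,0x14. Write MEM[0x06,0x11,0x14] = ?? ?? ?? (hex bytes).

MEM[0x06,0x11,0x14] = 19 19 af

[0] 0x09->0x06 len=2 : c6 9a
[1] 0x10->0x12 len=2 : 88 0c
[2] 0x01->0x10 len=8 : 8b 19 3e ef af c6 9a f7
[3] 0x0c->0x01 len=6 : 49 b1 9b 73 8b 19
query mem[0x06]=0x19, mem[0x11]=0x19, mem[0x14]=0xaf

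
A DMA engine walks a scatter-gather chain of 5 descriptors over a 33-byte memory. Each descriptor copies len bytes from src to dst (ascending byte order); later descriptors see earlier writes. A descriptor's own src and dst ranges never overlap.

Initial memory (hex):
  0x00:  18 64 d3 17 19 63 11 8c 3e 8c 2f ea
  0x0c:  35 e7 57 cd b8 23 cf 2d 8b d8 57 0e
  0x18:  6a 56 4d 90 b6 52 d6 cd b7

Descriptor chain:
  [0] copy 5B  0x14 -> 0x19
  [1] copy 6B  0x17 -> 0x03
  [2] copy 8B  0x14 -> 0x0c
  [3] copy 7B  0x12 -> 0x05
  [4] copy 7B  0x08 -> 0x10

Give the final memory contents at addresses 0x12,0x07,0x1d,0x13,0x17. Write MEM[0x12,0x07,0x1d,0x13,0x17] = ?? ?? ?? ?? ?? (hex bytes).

[0] 0x14->0x19 len=5 : 8b d8 57 0e 6a
[1] 0x17->0x03 len=6 : 0e 6a 8b d8 57 0e
[2] 0x14->0x0c len=8 : 8b d8 57 0e 6a 8b d8 57
[3] 0x12->0x05 len=7 : d8 57 8b d8 57 0e 6a
[4] 0x08->0x10 len=7 : d8 57 0e 6a 8b d8 57
query mem[0x12]=0x0e, mem[0x07]=0x8b, mem[0x1d]=0x6a, mem[0x13]=0x6a, mem[0x17]=0x0e

MEM[0x12,0x07,0x1d,0x13,0x17] = 0e 8b 6a 6a 0e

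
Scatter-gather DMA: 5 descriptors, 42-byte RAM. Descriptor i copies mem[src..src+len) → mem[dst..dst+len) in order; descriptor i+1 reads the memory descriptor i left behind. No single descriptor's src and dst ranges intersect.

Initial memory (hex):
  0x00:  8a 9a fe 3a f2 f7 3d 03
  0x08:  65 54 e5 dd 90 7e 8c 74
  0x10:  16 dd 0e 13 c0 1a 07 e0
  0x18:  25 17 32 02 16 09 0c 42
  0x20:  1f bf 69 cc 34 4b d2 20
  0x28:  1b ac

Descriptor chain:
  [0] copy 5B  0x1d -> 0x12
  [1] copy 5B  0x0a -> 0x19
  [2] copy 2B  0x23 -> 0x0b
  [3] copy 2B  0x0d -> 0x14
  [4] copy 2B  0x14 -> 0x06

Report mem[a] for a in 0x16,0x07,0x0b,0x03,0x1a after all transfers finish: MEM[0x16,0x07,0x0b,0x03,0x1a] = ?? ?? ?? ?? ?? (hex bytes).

D0: mem[0x12..0x16] <- [09 0c 42 1f bf]
D1: mem[0x19..0x1d] <- [e5 dd 90 7e 8c]
D2: mem[0x0b..0x0c] <- [cc 34]
D3: mem[0x14..0x15] <- [7e 8c]
D4: mem[0x06..0x07] <- [7e 8c]
query mem[0x16]=0xbf, mem[0x07]=0x8c, mem[0x0b]=0xcc, mem[0x03]=0x3a, mem[0x1a]=0xdd

MEM[0x16,0x07,0x0b,0x03,0x1a] = bf 8c cc 3a dd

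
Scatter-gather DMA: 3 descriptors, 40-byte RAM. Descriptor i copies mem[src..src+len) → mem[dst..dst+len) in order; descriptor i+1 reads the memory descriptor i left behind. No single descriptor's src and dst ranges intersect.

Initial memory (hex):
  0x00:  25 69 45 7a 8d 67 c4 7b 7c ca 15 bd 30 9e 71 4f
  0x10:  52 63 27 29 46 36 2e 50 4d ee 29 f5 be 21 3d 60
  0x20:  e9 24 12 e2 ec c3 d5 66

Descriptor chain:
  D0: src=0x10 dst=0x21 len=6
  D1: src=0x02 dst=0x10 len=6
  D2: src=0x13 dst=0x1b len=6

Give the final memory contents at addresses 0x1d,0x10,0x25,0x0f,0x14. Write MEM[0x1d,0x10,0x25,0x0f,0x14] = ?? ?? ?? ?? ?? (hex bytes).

[0] 0x10->0x21 len=6 : 52 63 27 29 46 36
[1] 0x02->0x10 len=6 : 45 7a 8d 67 c4 7b
[2] 0x13->0x1b len=6 : 67 c4 7b 2e 50 4d
query mem[0x1d]=0x7b, mem[0x10]=0x45, mem[0x25]=0x46, mem[0x0f]=0x4f, mem[0x14]=0xc4

MEM[0x1d,0x10,0x25,0x0f,0x14] = 7b 45 46 4f c4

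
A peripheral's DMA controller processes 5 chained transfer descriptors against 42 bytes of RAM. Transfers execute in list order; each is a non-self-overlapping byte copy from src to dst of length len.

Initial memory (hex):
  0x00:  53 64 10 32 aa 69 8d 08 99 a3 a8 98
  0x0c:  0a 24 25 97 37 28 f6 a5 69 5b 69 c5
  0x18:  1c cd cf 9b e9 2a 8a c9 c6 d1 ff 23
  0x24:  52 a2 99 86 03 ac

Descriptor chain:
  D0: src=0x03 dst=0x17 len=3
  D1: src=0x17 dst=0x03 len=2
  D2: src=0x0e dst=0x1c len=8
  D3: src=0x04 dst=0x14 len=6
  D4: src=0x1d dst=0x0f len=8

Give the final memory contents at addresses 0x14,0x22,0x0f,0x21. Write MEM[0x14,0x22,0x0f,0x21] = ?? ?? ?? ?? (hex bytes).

#0 dst[0x17+3] := {0x32,0xaa,0x69}
#1 dst[0x03+2] := {0x32,0xaa}
#2 dst[0x1c+8] := {0x25,0x97,0x37,0x28,0xf6,0xa5,0x69,0x5b}
#3 dst[0x14+6] := {0xaa,0x69,0x8d,0x08,0x99,0xa3}
#4 dst[0x0f+8] := {0x97,0x37,0x28,0xf6,0xa5,0x69,0x5b,0x52}
query mem[0x14]=0x69, mem[0x22]=0x69, mem[0x0f]=0x97, mem[0x21]=0xa5

MEM[0x14,0x22,0x0f,0x21] = 69 69 97 a5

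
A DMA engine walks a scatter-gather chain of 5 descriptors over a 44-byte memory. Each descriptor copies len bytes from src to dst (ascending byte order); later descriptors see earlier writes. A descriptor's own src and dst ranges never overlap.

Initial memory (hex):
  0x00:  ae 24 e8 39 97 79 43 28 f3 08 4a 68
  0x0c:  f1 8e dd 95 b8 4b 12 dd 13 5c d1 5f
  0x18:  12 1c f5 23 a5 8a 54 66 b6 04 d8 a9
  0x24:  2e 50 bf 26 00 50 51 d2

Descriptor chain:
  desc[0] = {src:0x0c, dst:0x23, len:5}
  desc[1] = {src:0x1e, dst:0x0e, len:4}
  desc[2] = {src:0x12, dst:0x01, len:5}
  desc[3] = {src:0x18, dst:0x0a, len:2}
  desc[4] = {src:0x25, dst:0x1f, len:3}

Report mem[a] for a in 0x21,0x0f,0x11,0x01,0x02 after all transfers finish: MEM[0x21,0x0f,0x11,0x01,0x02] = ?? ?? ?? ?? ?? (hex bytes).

MEM[0x21,0x0f,0x11,0x01,0x02] = b8 66 04 12 dd

#0 dst[0x23+5] := {0xf1,0x8e,0xdd,0x95,0xb8}
#1 dst[0x0e+4] := {0x54,0x66,0xb6,0x04}
#2 dst[0x01+5] := {0x12,0xdd,0x13,0x5c,0xd1}
#3 dst[0x0a+2] := {0x12,0x1c}
#4 dst[0x1f+3] := {0xdd,0x95,0xb8}
query mem[0x21]=0xb8, mem[0x0f]=0x66, mem[0x11]=0x04, mem[0x01]=0x12, mem[0x02]=0xdd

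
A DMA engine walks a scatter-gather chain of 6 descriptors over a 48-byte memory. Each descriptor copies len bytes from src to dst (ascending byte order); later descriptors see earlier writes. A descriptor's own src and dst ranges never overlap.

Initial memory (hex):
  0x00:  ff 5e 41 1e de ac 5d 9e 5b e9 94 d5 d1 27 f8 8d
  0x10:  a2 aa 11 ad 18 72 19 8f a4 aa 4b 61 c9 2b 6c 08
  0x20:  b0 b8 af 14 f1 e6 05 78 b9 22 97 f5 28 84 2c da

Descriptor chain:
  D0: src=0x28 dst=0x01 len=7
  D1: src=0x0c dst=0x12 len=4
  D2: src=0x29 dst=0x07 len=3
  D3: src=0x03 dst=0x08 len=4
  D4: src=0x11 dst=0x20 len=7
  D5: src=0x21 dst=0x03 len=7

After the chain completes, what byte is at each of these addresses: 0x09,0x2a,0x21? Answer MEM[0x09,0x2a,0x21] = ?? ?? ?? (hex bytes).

MEM[0x09,0x2a,0x21] = 78 97 d1

[0] 0x28->0x01 len=7 : b9 22 97 f5 28 84 2c
[1] 0x0c->0x12 len=4 : d1 27 f8 8d
[2] 0x29->0x07 len=3 : 22 97 f5
[3] 0x03->0x08 len=4 : 97 f5 28 84
[4] 0x11->0x20 len=7 : aa d1 27 f8 8d 19 8f
[5] 0x21->0x03 len=7 : d1 27 f8 8d 19 8f 78
query mem[0x09]=0x78, mem[0x2a]=0x97, mem[0x21]=0xd1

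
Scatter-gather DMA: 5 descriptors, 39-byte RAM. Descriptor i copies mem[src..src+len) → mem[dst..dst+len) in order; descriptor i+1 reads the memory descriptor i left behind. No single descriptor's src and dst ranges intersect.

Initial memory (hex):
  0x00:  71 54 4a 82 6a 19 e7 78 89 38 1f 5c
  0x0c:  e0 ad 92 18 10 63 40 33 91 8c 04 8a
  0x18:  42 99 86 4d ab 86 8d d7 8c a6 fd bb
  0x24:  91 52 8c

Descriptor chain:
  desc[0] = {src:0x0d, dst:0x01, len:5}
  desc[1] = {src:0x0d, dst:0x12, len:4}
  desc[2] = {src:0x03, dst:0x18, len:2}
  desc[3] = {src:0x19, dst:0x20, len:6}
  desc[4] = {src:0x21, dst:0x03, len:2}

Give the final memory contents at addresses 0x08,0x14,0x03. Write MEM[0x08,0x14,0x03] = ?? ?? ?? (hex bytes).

  after D0: wrote 5B at 0x01 = ad92181063
  after D1: wrote 4B at 0x12 = ad921810
  after D2: wrote 2B at 0x18 = 1810
  after D3: wrote 6B at 0x20 = 10864dab868d
  after D4: wrote 2B at 0x03 = 864d
query mem[0x08]=0x89, mem[0x14]=0x18, mem[0x03]=0x86

MEM[0x08,0x14,0x03] = 89 18 86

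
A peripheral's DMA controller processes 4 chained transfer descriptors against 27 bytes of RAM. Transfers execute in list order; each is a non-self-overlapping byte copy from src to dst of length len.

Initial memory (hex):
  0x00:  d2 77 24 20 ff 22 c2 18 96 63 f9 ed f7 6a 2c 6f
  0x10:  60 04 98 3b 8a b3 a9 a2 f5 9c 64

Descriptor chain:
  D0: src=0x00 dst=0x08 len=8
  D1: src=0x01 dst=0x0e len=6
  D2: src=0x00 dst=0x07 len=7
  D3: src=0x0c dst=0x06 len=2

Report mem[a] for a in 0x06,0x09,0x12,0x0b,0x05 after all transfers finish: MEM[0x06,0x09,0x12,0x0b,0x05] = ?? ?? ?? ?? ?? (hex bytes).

  after D0: wrote 8B at 0x08 = d2772420ff22c218
  after D1: wrote 6B at 0x0e = 772420ff22c2
  after D2: wrote 7B at 0x07 = d2772420ff22c2
  after D3: wrote 2B at 0x06 = 22c2
query mem[0x06]=0x22, mem[0x09]=0x24, mem[0x12]=0x22, mem[0x0b]=0xff, mem[0x05]=0x22

MEM[0x06,0x09,0x12,0x0b,0x05] = 22 24 22 ff 22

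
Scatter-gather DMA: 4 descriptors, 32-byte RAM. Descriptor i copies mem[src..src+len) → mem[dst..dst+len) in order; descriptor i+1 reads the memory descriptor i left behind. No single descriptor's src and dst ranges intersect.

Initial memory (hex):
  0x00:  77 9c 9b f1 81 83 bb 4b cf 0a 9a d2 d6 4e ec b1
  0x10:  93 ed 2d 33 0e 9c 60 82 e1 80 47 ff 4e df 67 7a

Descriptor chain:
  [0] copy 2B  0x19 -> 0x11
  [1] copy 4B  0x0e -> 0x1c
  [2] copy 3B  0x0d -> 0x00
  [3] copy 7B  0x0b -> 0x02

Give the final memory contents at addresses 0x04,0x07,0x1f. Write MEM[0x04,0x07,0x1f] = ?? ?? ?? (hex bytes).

D0: mem[0x11..0x12] <- [80 47]
D1: mem[0x1c..0x1f] <- [ec b1 93 80]
D2: mem[0x00..0x02] <- [4e ec b1]
D3: mem[0x02..0x08] <- [d2 d6 4e ec b1 93 80]
query mem[0x04]=0x4e, mem[0x07]=0x93, mem[0x1f]=0x80

MEM[0x04,0x07,0x1f] = 4e 93 80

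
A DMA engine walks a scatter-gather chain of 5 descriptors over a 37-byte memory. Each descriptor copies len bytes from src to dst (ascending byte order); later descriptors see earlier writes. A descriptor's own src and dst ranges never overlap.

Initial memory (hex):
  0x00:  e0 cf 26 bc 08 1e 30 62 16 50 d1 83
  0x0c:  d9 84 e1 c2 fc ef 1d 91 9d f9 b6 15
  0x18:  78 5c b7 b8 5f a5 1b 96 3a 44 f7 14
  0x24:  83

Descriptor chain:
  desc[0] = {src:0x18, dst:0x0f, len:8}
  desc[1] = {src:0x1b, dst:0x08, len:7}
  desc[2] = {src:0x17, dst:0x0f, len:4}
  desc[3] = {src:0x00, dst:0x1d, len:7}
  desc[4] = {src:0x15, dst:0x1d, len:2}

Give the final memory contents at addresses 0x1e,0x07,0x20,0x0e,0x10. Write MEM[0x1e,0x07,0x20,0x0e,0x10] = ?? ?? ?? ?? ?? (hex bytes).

[0] 0x18->0x0f len=8 : 78 5c b7 b8 5f a5 1b 96
[1] 0x1b->0x08 len=7 : b8 5f a5 1b 96 3a 44
[2] 0x17->0x0f len=4 : 15 78 5c b7
[3] 0x00->0x1d len=7 : e0 cf 26 bc 08 1e 30
[4] 0x15->0x1d len=2 : 1b 96
query mem[0x1e]=0x96, mem[0x07]=0x62, mem[0x20]=0xbc, mem[0x0e]=0x44, mem[0x10]=0x78

MEM[0x1e,0x07,0x20,0x0e,0x10] = 96 62 bc 44 78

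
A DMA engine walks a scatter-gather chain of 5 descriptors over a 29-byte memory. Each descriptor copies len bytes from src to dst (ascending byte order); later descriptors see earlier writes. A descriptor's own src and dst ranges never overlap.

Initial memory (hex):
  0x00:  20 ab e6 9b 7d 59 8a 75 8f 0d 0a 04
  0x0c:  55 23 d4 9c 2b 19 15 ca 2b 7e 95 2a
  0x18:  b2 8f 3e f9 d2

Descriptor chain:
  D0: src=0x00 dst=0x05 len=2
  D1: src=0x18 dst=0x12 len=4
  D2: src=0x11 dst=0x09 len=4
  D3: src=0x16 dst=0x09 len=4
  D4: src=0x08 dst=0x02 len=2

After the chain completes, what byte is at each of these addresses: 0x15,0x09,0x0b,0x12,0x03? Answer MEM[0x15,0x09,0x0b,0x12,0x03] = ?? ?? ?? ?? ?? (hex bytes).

#0 dst[0x05+2] := {0x20,0xab}
#1 dst[0x12+4] := {0xb2,0x8f,0x3e,0xf9}
#2 dst[0x09+4] := {0x19,0xb2,0x8f,0x3e}
#3 dst[0x09+4] := {0x95,0x2a,0xb2,0x8f}
#4 dst[0x02+2] := {0x8f,0x95}
query mem[0x15]=0xf9, mem[0x09]=0x95, mem[0x0b]=0xb2, mem[0x12]=0xb2, mem[0x03]=0x95

MEM[0x15,0x09,0x0b,0x12,0x03] = f9 95 b2 b2 95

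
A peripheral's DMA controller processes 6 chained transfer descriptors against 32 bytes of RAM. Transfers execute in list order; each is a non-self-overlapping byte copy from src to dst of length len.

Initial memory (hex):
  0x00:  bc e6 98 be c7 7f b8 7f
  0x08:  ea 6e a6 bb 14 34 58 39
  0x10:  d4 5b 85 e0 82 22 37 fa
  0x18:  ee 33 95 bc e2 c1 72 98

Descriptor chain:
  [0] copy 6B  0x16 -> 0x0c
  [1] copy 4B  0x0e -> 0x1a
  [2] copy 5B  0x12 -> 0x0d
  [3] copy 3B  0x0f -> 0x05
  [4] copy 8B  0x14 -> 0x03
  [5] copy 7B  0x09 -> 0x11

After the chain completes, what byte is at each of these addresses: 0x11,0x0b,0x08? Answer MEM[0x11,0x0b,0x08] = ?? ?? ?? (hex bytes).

D0: mem[0x0c..0x11] <- [37 fa ee 33 95 bc]
D1: mem[0x1a..0x1d] <- [ee 33 95 bc]
D2: mem[0x0d..0x11] <- [85 e0 82 22 37]
D3: mem[0x05..0x07] <- [82 22 37]
D4: mem[0x03..0x0a] <- [82 22 37 fa ee 33 ee 33]
D5: mem[0x11..0x17] <- [ee 33 bb 37 85 e0 82]
query mem[0x11]=0xee, mem[0x0b]=0xbb, mem[0x08]=0x33

MEM[0x11,0x0b,0x08] = ee bb 33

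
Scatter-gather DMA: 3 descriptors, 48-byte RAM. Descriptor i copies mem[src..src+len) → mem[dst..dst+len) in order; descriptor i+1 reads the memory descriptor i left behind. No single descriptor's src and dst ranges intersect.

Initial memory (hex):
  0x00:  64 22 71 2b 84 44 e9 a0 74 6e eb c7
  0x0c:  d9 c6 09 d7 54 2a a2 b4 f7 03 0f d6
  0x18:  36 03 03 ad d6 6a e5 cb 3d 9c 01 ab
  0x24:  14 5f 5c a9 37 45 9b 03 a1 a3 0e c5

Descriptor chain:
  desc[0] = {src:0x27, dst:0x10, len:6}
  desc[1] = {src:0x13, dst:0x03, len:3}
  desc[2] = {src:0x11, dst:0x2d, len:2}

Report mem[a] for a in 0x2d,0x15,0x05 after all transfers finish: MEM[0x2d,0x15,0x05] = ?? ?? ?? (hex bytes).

[0] 0x27->0x10 len=6 : a9 37 45 9b 03 a1
[1] 0x13->0x03 len=3 : 9b 03 a1
[2] 0x11->0x2d len=2 : 37 45
query mem[0x2d]=0x37, mem[0x15]=0xa1, mem[0x05]=0xa1

MEM[0x2d,0x15,0x05] = 37 a1 a1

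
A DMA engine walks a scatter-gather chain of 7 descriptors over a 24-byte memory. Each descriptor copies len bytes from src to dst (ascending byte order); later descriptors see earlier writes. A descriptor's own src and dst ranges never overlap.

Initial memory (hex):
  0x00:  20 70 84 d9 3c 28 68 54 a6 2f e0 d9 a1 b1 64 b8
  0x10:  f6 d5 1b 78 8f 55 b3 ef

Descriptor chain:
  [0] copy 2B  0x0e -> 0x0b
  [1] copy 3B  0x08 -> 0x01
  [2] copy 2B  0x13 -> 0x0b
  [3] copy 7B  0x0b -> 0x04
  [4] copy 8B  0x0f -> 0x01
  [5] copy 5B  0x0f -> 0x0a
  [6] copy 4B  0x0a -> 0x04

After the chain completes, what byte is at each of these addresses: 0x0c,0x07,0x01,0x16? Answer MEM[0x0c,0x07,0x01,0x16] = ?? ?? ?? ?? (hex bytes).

MEM[0x0c,0x07,0x01,0x16] = d5 1b b8 b3

#0 dst[0x0b+2] := {0x64,0xb8}
#1 dst[0x01+3] := {0xa6,0x2f,0xe0}
#2 dst[0x0b+2] := {0x78,0x8f}
#3 dst[0x04+7] := {0x78,0x8f,0xb1,0x64,0xb8,0xf6,0xd5}
#4 dst[0x01+8] := {0xb8,0xf6,0xd5,0x1b,0x78,0x8f,0x55,0xb3}
#5 dst[0x0a+5] := {0xb8,0xf6,0xd5,0x1b,0x78}
#6 dst[0x04+4] := {0xb8,0xf6,0xd5,0x1b}
query mem[0x0c]=0xd5, mem[0x07]=0x1b, mem[0x01]=0xb8, mem[0x16]=0xb3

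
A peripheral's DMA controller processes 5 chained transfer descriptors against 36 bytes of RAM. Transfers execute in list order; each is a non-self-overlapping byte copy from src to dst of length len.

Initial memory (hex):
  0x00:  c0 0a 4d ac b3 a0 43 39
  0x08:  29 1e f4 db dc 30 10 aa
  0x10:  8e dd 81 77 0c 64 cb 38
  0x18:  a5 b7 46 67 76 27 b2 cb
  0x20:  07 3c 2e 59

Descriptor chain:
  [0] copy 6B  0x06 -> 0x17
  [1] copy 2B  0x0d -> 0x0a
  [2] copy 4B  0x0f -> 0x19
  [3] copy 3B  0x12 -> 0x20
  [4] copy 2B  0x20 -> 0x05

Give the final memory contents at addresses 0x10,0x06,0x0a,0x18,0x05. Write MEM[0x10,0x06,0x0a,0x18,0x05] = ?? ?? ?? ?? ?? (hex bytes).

MEM[0x10,0x06,0x0a,0x18,0x05] = 8e 77 30 39 81

#0 dst[0x17+6] := {0x43,0x39,0x29,0x1e,0xf4,0xdb}
#1 dst[0x0a+2] := {0x30,0x10}
#2 dst[0x19+4] := {0xaa,0x8e,0xdd,0x81}
#3 dst[0x20+3] := {0x81,0x77,0x0c}
#4 dst[0x05+2] := {0x81,0x77}
query mem[0x10]=0x8e, mem[0x06]=0x77, mem[0x0a]=0x30, mem[0x18]=0x39, mem[0x05]=0x81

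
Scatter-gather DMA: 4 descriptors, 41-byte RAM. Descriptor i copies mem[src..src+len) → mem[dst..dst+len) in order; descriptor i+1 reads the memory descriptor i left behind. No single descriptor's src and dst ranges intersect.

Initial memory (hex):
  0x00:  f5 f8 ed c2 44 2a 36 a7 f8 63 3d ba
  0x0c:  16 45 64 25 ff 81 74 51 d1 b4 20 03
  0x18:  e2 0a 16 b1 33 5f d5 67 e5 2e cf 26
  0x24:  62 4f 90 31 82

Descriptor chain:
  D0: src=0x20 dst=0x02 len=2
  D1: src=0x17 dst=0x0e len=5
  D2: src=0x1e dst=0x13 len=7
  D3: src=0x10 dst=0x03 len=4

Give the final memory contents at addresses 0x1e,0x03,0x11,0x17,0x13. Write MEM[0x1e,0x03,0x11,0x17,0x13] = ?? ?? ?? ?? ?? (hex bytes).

MEM[0x1e,0x03,0x11,0x17,0x13] = d5 0a 16 cf d5

D0: mem[0x02..0x03] <- [e5 2e]
D1: mem[0x0e..0x12] <- [03 e2 0a 16 b1]
D2: mem[0x13..0x19] <- [d5 67 e5 2e cf 26 62]
D3: mem[0x03..0x06] <- [0a 16 b1 d5]
query mem[0x1e]=0xd5, mem[0x03]=0x0a, mem[0x11]=0x16, mem[0x17]=0xcf, mem[0x13]=0xd5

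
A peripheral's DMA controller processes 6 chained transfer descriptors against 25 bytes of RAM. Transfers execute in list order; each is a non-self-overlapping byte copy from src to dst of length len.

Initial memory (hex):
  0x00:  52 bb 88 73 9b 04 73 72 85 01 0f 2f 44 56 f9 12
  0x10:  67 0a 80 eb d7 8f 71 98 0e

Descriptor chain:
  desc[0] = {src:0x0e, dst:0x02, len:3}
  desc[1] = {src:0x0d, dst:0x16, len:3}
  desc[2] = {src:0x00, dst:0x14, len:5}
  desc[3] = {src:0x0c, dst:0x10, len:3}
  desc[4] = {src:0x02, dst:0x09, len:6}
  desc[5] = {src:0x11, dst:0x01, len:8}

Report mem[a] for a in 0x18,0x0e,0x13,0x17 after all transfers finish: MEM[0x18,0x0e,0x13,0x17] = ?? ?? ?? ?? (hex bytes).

  after D0: wrote 3B at 0x02 = f91267
  after D1: wrote 3B at 0x16 = 56f912
  after D2: wrote 5B at 0x14 = 52bbf91267
  after D3: wrote 3B at 0x10 = 4456f9
  after D4: wrote 6B at 0x09 = f91267047372
  after D5: wrote 8B at 0x01 = 56f9eb52bbf91267
query mem[0x18]=0x67, mem[0x0e]=0x72, mem[0x13]=0xeb, mem[0x17]=0x12

MEM[0x18,0x0e,0x13,0x17] = 67 72 eb 12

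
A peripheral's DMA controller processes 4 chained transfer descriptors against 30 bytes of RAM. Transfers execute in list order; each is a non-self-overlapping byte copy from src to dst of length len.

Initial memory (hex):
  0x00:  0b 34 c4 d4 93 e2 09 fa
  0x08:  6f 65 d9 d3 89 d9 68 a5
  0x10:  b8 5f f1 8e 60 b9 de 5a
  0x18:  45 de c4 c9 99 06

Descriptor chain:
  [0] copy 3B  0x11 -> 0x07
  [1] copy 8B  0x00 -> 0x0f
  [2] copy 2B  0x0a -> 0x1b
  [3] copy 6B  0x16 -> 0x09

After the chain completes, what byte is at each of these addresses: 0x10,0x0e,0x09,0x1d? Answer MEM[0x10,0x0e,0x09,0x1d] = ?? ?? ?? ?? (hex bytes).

#0 dst[0x07+3] := {0x5f,0xf1,0x8e}
#1 dst[0x0f+8] := {0x0b,0x34,0xc4,0xd4,0x93,0xe2,0x09,0x5f}
#2 dst[0x1b+2] := {0xd9,0xd3}
#3 dst[0x09+6] := {0x5f,0x5a,0x45,0xde,0xc4,0xd9}
query mem[0x10]=0x34, mem[0x0e]=0xd9, mem[0x09]=0x5f, mem[0x1d]=0x06

MEM[0x10,0x0e,0x09,0x1d] = 34 d9 5f 06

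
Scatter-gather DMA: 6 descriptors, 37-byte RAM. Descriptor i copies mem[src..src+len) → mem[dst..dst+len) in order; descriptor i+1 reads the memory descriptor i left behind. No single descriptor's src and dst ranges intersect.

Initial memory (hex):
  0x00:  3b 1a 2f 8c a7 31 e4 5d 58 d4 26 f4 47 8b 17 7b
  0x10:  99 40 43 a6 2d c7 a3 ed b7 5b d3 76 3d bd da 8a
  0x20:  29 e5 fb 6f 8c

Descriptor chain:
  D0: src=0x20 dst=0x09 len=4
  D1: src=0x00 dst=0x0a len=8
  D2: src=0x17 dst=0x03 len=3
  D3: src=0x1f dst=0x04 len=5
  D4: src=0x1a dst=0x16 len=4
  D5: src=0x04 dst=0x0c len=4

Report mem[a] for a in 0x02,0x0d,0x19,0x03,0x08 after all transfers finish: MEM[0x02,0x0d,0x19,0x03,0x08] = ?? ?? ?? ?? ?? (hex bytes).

D0: mem[0x09..0x0c] <- [29 e5 fb 6f]
D1: mem[0x0a..0x11] <- [3b 1a 2f 8c a7 31 e4 5d]
D2: mem[0x03..0x05] <- [ed b7 5b]
D3: mem[0x04..0x08] <- [8a 29 e5 fb 6f]
D4: mem[0x16..0x19] <- [d3 76 3d bd]
D5: mem[0x0c..0x0f] <- [8a 29 e5 fb]
query mem[0x02]=0x2f, mem[0x0d]=0x29, mem[0x19]=0xbd, mem[0x03]=0xed, mem[0x08]=0x6f

MEM[0x02,0x0d,0x19,0x03,0x08] = 2f 29 bd ed 6f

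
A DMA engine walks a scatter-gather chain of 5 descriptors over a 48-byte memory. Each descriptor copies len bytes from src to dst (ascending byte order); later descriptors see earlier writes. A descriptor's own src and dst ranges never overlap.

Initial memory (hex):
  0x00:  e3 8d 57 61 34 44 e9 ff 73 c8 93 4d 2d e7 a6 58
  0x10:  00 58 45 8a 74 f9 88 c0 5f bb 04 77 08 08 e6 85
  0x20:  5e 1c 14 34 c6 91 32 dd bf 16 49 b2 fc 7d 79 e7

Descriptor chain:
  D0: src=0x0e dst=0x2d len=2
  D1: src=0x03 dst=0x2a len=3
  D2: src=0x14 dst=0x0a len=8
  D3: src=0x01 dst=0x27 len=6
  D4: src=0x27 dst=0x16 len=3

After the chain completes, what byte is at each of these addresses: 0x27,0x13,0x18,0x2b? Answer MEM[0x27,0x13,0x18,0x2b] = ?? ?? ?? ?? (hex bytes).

  after D0: wrote 2B at 0x2d = a658
  after D1: wrote 3B at 0x2a = 613444
  after D2: wrote 8B at 0x0a = 74f988c05fbb0477
  after D3: wrote 6B at 0x27 = 8d57613444e9
  after D4: wrote 3B at 0x16 = 8d5761
query mem[0x27]=0x8d, mem[0x13]=0x8a, mem[0x18]=0x61, mem[0x2b]=0x44

MEM[0x27,0x13,0x18,0x2b] = 8d 8a 61 44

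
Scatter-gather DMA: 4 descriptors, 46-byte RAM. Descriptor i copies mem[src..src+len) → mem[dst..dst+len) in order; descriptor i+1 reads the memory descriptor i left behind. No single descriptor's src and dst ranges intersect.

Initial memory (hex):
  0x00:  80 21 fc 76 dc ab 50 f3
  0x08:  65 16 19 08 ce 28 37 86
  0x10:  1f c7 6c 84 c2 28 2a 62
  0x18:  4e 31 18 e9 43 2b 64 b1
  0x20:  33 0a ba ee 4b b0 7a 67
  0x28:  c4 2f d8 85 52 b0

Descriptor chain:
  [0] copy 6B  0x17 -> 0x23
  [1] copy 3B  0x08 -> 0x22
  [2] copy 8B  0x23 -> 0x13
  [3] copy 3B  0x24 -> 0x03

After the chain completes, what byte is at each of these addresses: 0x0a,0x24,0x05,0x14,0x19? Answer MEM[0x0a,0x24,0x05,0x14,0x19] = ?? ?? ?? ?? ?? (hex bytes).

MEM[0x0a,0x24,0x05,0x14,0x19] = 19 19 18 19 2f

[0] 0x17->0x23 len=6 : 62 4e 31 18 e9 43
[1] 0x08->0x22 len=3 : 65 16 19
[2] 0x23->0x13 len=8 : 16 19 31 18 e9 43 2f d8
[3] 0x24->0x03 len=3 : 19 31 18
query mem[0x0a]=0x19, mem[0x24]=0x19, mem[0x05]=0x18, mem[0x14]=0x19, mem[0x19]=0x2f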